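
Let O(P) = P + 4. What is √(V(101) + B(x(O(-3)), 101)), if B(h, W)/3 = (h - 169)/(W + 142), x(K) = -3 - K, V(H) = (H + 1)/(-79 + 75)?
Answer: 11*I*√74/18 ≈ 5.257*I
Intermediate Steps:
V(H) = -¼ - H/4 (V(H) = (1 + H)/(-4) = (1 + H)*(-¼) = -¼ - H/4)
O(P) = 4 + P
B(h, W) = 3*(-169 + h)/(142 + W) (B(h, W) = 3*((h - 169)/(W + 142)) = 3*((-169 + h)/(142 + W)) = 3*(-169 + h)/(142 + W))
√(V(101) + B(x(O(-3)), 101)) = √((-¼ - ¼*101) + 3*(-169 + (-3 - (4 - 3)))/(142 + 101)) = √((-¼ - 101/4) + 3*(-169 + (-3 - 1*1))/243) = √(-51/2 + 3*(1/243)*(-169 + (-3 - 1))) = √(-51/2 + 3*(1/243)*(-169 - 4)) = √(-51/2 + 3*(1/243)*(-173)) = √(-51/2 - 173/81) = √(-4477/162) = 11*I*√74/18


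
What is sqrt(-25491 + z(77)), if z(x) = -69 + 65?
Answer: I*sqrt(25495) ≈ 159.67*I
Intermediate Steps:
z(x) = -4
sqrt(-25491 + z(77)) = sqrt(-25491 - 4) = sqrt(-25495) = I*sqrt(25495)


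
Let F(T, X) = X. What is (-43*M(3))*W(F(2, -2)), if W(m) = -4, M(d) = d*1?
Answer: 516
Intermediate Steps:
M(d) = d
(-43*M(3))*W(F(2, -2)) = -43*3*(-4) = -129*(-4) = 516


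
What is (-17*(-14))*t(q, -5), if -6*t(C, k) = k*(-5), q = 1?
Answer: -2975/3 ≈ -991.67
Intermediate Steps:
t(C, k) = 5*k/6 (t(C, k) = -k*(-5)/6 = -(-5)*k/6 = 5*k/6)
(-17*(-14))*t(q, -5) = (-17*(-14))*((⅚)*(-5)) = 238*(-25/6) = -2975/3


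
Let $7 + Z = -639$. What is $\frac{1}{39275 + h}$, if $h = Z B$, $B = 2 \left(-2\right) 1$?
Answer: $\frac{1}{41859} \approx 2.389 \cdot 10^{-5}$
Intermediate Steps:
$Z = -646$ ($Z = -7 - 639 = -646$)
$B = -4$ ($B = \left(-4\right) 1 = -4$)
$h = 2584$ ($h = \left(-646\right) \left(-4\right) = 2584$)
$\frac{1}{39275 + h} = \frac{1}{39275 + 2584} = \frac{1}{41859}$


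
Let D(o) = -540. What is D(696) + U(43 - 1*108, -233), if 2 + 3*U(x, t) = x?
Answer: -1687/3 ≈ -562.33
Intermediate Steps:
U(x, t) = -⅔ + x/3
D(696) + U(43 - 1*108, -233) = -540 + (-⅔ + (43 - 1*108)/3) = -540 + (-⅔ + (43 - 108)/3) = -540 + (-⅔ + (⅓)*(-65)) = -540 + (-⅔ - 65/3) = -540 - 67/3 = -1687/3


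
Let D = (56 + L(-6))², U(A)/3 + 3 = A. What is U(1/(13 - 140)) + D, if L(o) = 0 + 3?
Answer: 440941/127 ≈ 3472.0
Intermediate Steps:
U(A) = -9 + 3*A
L(o) = 3
D = 3481 (D = (56 + 3)² = 59² = 3481)
U(1/(13 - 140)) + D = (-9 + 3/(13 - 140)) + 3481 = (-9 + 3/(-127)) + 3481 = (-9 + 3*(-1/127)) + 3481 = (-9 - 3/127) + 3481 = -1146/127 + 3481 = 440941/127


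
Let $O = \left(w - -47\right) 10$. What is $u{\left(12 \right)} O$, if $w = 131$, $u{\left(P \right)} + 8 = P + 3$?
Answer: $12460$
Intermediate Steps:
$u{\left(P \right)} = -5 + P$ ($u{\left(P \right)} = -8 + \left(P + 3\right) = -8 + \left(3 + P\right) = -5 + P$)
$O = 1780$ ($O = \left(131 - -47\right) 10 = \left(131 + 47\right) 10 = 178 \cdot 10 = 1780$)
$u{\left(12 \right)} O = \left(-5 + 12\right) 1780 = 7 \cdot 1780 = 12460$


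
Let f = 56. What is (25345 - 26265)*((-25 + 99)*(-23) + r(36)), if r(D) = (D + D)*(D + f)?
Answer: -4528240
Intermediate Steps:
r(D) = 2*D*(56 + D) (r(D) = (D + D)*(D + 56) = (2*D)*(56 + D) = 2*D*(56 + D))
(25345 - 26265)*((-25 + 99)*(-23) + r(36)) = (25345 - 26265)*((-25 + 99)*(-23) + 2*36*(56 + 36)) = -920*(74*(-23) + 2*36*92) = -920*(-1702 + 6624) = -920*4922 = -4528240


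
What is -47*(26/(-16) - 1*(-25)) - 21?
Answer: -8957/8 ≈ -1119.6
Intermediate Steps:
-47*(26/(-16) - 1*(-25)) - 21 = -47*(26*(-1/16) + 25) - 21 = -47*(-13/8 + 25) - 21 = -47*187/8 - 21 = -8789/8 - 21 = -8957/8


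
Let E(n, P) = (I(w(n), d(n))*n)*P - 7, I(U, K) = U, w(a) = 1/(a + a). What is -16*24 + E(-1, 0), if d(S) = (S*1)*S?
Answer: -391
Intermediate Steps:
w(a) = 1/(2*a)
d(S) = S² (d(S) = S*S = S²)
E(n, P) = -7 + P/2 (E(n, P) = ((1/(2*n))*n)*P - 7 = P/2 - 7 = -7 + P/2)
-16*24 + E(-1, 0) = -16*24 + (-7 + (½)*0) = -384 + (-7 + 0) = -384 - 7 = -391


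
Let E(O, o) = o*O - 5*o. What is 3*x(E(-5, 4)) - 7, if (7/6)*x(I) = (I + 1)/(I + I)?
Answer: -1609/280 ≈ -5.7464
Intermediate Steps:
E(O, o) = -5*o + O*o (E(O, o) = O*o - 5*o = -5*o + O*o)
x(I) = 3*(1 + I)/(7*I) (x(I) = 6*((I + 1)/(I + I))/7 = 6*((1 + I)/((2*I)))/7 = 6*((1 + I)*(1/(2*I)))/7 = 6*((1 + I)/(2*I))/7 = 3*(1 + I)/(7*I))
3*x(E(-5, 4)) - 7 = 3*(3*(1 + 4*(-5 - 5))/(7*((4*(-5 - 5))))) - 7 = 3*(3*(1 + 4*(-10))/(7*((4*(-10))))) - 7 = 3*((3/7)*(1 - 40)/(-40)) - 7 = 3*((3/7)*(-1/40)*(-39)) - 7 = 3*(117/280) - 7 = 351/280 - 7 = -1609/280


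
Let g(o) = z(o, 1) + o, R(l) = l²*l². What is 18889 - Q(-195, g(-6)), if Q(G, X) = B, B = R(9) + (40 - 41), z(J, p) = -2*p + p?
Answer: 12329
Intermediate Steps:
z(J, p) = -p
R(l) = l⁴
g(o) = -1 + o (g(o) = -1*1 + o = -1 + o)
B = 6560 (B = 9⁴ + (40 - 41) = 6561 - 1 = 6560)
Q(G, X) = 6560
18889 - Q(-195, g(-6)) = 18889 - 1*6560 = 18889 - 6560 = 12329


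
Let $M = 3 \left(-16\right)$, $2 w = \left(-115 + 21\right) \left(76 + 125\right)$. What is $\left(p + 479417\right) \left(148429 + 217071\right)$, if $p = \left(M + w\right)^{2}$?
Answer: $33126888551000$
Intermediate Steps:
$w = -9447$ ($w = \frac{\left(-115 + 21\right) \left(76 + 125\right)}{2} = \frac{\left(-94\right) 201}{2} = \frac{1}{2} \left(-18894\right) = -9447$)
$M = -48$
$p = 90155025$ ($p = \left(-48 - 9447\right)^{2} = \left(-9495\right)^{2} = 90155025$)
$\left(p + 479417\right) \left(148429 + 217071\right) = \left(90155025 + 479417\right) \left(148429 + 217071\right) = 90634442 \cdot 365500 = 33126888551000$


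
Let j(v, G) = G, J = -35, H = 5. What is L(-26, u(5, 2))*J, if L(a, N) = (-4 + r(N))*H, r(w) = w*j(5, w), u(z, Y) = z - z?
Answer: 700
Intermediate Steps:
u(z, Y) = 0
r(w) = w² (r(w) = w*w = w²)
L(a, N) = -20 + 5*N² (L(a, N) = (-4 + N²)*5 = -20 + 5*N²)
L(-26, u(5, 2))*J = (-20 + 5*0²)*(-35) = (-20 + 5*0)*(-35) = (-20 + 0)*(-35) = -20*(-35) = 700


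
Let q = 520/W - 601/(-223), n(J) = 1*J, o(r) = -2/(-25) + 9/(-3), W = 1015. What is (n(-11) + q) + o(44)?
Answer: -12123737/1131725 ≈ -10.713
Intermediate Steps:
o(r) = -73/25 (o(r) = -2*(-1/25) + 9*(-1/3) = 2/25 - 3 = -73/25)
n(J) = J
q = 145195/45269 (q = 520/1015 - 601/(-223) = 520*(1/1015) - 601*(-1/223) = 104/203 + 601/223 = 145195/45269 ≈ 3.2074)
(n(-11) + q) + o(44) = (-11 + 145195/45269) - 73/25 = -352764/45269 - 73/25 = -12123737/1131725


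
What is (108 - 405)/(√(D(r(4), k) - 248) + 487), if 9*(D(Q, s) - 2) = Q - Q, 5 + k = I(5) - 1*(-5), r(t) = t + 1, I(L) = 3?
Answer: -144639/237415 + 297*I*√246/237415 ≈ -0.60922 + 0.019621*I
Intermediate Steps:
r(t) = 1 + t
k = 3 (k = -5 + (3 - 1*(-5)) = -5 + (3 + 5) = -5 + 8 = 3)
D(Q, s) = 2 (D(Q, s) = 2 + (Q - Q)/9 = 2 + (⅑)*0 = 2 + 0 = 2)
(108 - 405)/(√(D(r(4), k) - 248) + 487) = (108 - 405)/(√(2 - 248) + 487) = -297/(√(-246) + 487) = -297/(I*√246 + 487) = -297/(487 + I*√246)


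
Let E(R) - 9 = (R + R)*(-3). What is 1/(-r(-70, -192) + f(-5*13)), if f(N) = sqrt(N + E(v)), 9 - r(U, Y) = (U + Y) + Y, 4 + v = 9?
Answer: -463/214455 - I*sqrt(86)/214455 ≈ -0.002159 - 4.3243e-5*I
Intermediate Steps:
v = 5 (v = -4 + 9 = 5)
E(R) = 9 - 6*R (E(R) = 9 + (R + R)*(-3) = 9 + (2*R)*(-3) = 9 - 6*R)
r(U, Y) = 9 - U - 2*Y (r(U, Y) = 9 - ((U + Y) + Y) = 9 - (U + 2*Y) = 9 + (-U - 2*Y) = 9 - U - 2*Y)
f(N) = sqrt(-21 + N) (f(N) = sqrt(N + (9 - 6*5)) = sqrt(N + (9 - 30)) = sqrt(N - 21) = sqrt(-21 + N))
1/(-r(-70, -192) + f(-5*13)) = 1/(-(9 - 1*(-70) - 2*(-192)) + sqrt(-21 - 5*13)) = 1/(-(9 + 70 + 384) + sqrt(-21 - 65)) = 1/(-1*463 + sqrt(-86)) = 1/(-463 + I*sqrt(86))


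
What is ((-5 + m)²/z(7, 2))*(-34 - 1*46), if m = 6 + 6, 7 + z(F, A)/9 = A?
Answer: 784/9 ≈ 87.111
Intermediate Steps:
z(F, A) = -63 + 9*A
m = 12
((-5 + m)²/z(7, 2))*(-34 - 1*46) = ((-5 + 12)²/(-63 + 9*2))*(-34 - 1*46) = (7²/(-63 + 18))*(-34 - 46) = (49/(-45))*(-80) = -1/45*49*(-80) = -49/45*(-80) = 784/9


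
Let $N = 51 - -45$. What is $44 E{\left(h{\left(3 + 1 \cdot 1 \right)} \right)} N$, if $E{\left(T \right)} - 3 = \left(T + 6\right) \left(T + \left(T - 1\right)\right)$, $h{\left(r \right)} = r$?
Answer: $308352$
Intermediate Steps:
$N = 96$ ($N = 51 + 45 = 96$)
$E{\left(T \right)} = 3 + \left(-1 + 2 T\right) \left(6 + T\right)$ ($E{\left(T \right)} = 3 + \left(T + 6\right) \left(T + \left(T - 1\right)\right) = 3 + \left(6 + T\right) \left(T + \left(-1 + T\right)\right) = 3 + \left(6 + T\right) \left(-1 + 2 T\right) = 3 + \left(-1 + 2 T\right) \left(6 + T\right)$)
$44 E{\left(h{\left(3 + 1 \cdot 1 \right)} \right)} N = 44 \left(-3 + 2 \left(3 + 1 \cdot 1\right)^{2} + 11 \left(3 + 1 \cdot 1\right)\right) 96 = 44 \left(-3 + 2 \left(3 + 1\right)^{2} + 11 \left(3 + 1\right)\right) 96 = 44 \left(-3 + 2 \cdot 4^{2} + 11 \cdot 4\right) 96 = 44 \left(-3 + 2 \cdot 16 + 44\right) 96 = 44 \left(-3 + 32 + 44\right) 96 = 44 \cdot 73 \cdot 96 = 3212 \cdot 96 = 308352$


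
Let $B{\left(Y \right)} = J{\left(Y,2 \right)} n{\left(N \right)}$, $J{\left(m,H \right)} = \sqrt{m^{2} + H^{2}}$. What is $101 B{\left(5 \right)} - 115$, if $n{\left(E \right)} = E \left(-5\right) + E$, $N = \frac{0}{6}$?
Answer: $-115$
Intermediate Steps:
$J{\left(m,H \right)} = \sqrt{H^{2} + m^{2}}$
$N = 0$ ($N = 0 \cdot \frac{1}{6} = 0$)
$n{\left(E \right)} = - 4 E$ ($n{\left(E \right)} = - 5 E + E = - 4 E$)
$B{\left(Y \right)} = 0$ ($B{\left(Y \right)} = \sqrt{2^{2} + Y^{2}} \left(\left(-4\right) 0\right) = \sqrt{4 + Y^{2}} \cdot 0 = 0$)
$101 B{\left(5 \right)} - 115 = 101 \cdot 0 - 115 = 0 - 115 = -115$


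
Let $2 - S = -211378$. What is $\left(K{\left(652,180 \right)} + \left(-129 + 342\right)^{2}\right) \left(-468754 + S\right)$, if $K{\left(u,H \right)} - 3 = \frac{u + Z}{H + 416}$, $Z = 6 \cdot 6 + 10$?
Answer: $- \frac{1740003307835}{149} \approx -1.1678 \cdot 10^{10}$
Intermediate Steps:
$S = 211380$ ($S = 2 - -211378 = 2 + 211378 = 211380$)
$Z = 46$ ($Z = 36 + 10 = 46$)
$K{\left(u,H \right)} = 3 + \frac{46 + u}{416 + H}$ ($K{\left(u,H \right)} = 3 + \frac{u + 46}{H + 416} = 3 + \frac{46 + u}{416 + H}$)
$\left(K{\left(652,180 \right)} + \left(-129 + 342\right)^{2}\right) \left(-468754 + S\right) = \left(\frac{1294 + 652 + 3 \cdot 180}{416 + 180} + \left(-129 + 342\right)^{2}\right) \left(-468754 + 211380\right) = \left(\frac{1294 + 652 + 540}{596} + 213^{2}\right) \left(-257374\right) = \left(\frac{1}{596} \cdot 2486 + 45369\right) \left(-257374\right) = \left(\frac{1243}{298} + 45369\right) \left(-257374\right) = \frac{13521205}{298} \left(-257374\right) = - \frac{1740003307835}{149}$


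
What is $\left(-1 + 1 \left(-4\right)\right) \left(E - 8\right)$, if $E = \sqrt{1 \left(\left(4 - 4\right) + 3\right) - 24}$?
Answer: $40 - 5 i \sqrt{21} \approx 40.0 - 22.913 i$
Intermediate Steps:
$E = i \sqrt{21}$ ($E = \sqrt{1 \left(\left(4 - 4\right) + 3\right) - 24} = \sqrt{1 \left(0 + 3\right) - 24} = \sqrt{1 \cdot 3 - 24} = \sqrt{3 - 24} = \sqrt{-21} = i \sqrt{21} \approx 4.5826 i$)
$\left(-1 + 1 \left(-4\right)\right) \left(E - 8\right) = \left(-1 + 1 \left(-4\right)\right) \left(i \sqrt{21} - 8\right) = \left(-1 - 4\right) \left(-8 + i \sqrt{21}\right) = - 5 \left(-8 + i \sqrt{21}\right) = 40 - 5 i \sqrt{21}$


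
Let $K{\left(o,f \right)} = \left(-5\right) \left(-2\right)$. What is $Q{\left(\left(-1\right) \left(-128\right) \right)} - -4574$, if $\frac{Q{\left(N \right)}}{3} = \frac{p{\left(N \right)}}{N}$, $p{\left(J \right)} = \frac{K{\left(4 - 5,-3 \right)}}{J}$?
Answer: $\frac{37470223}{8192} \approx 4574.0$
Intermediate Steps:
$K{\left(o,f \right)} = 10$
$p{\left(J \right)} = \frac{10}{J}$
$Q{\left(N \right)} = \frac{30}{N^{2}}$ ($Q{\left(N \right)} = 3 \frac{10 \frac{1}{N}}{N} = 3 \frac{10}{N^{2}} = \frac{30}{N^{2}}$)
$Q{\left(\left(-1\right) \left(-128\right) \right)} - -4574 = \frac{30}{16384} - -4574 = \frac{30}{16384} + 4574 = 30 \cdot \frac{1}{16384} + 4574 = \frac{15}{8192} + 4574 = \frac{37470223}{8192}$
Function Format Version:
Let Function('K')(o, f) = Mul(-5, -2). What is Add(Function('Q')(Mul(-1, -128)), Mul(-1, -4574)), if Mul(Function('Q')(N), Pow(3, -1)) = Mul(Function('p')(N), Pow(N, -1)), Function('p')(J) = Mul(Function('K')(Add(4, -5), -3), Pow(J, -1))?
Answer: Rational(37470223, 8192) ≈ 4574.0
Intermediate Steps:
Function('K')(o, f) = 10
Function('p')(J) = Mul(10, Pow(J, -1))
Function('Q')(N) = Mul(30, Pow(N, -2)) (Function('Q')(N) = Mul(3, Mul(Mul(10, Pow(N, -1)), Pow(N, -1))) = Mul(3, Mul(10, Pow(N, -2))) = Mul(30, Pow(N, -2)))
Add(Function('Q')(Mul(-1, -128)), Mul(-1, -4574)) = Add(Mul(30, Pow(Mul(-1, -128), -2)), Mul(-1, -4574)) = Add(Mul(30, Pow(128, -2)), 4574) = Add(Mul(30, Rational(1, 16384)), 4574) = Add(Rational(15, 8192), 4574) = Rational(37470223, 8192)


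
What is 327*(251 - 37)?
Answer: 69978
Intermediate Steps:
327*(251 - 37) = 327*214 = 69978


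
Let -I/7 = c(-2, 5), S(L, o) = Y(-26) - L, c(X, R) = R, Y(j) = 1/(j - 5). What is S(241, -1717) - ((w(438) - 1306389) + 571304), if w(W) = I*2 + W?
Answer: 22768755/31 ≈ 7.3448e+5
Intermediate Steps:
Y(j) = 1/(-5 + j)
S(L, o) = -1/31 - L (S(L, o) = 1/(-5 - 26) - L = 1/(-31) - L = -1/31 - L)
I = -35 (I = -7*5 = -35)
w(W) = -70 + W (w(W) = -35*2 + W = -70 + W)
S(241, -1717) - ((w(438) - 1306389) + 571304) = (-1/31 - 1*241) - (((-70 + 438) - 1306389) + 571304) = (-1/31 - 241) - ((368 - 1306389) + 571304) = -7472/31 - (-1306021 + 571304) = -7472/31 - 1*(-734717) = -7472/31 + 734717 = 22768755/31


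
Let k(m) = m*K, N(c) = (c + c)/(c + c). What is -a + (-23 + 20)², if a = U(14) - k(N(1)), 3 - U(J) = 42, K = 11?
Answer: 59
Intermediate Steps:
N(c) = 1 (N(c) = (2*c)/((2*c)) = (2*c)*(1/(2*c)) = 1)
k(m) = 11*m (k(m) = m*11 = 11*m)
U(J) = -39 (U(J) = 3 - 1*42 = 3 - 42 = -39)
a = -50 (a = -39 - 11 = -50)
-a + (-23 + 20)² = -1*(-50) + (-23 + 20)² = 50 + (-3)² = 50 + 9 = 59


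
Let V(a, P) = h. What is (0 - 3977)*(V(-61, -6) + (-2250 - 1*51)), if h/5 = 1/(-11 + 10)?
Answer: 9170962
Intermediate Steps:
h = -5 (h = 5/(-11 + 10) = 5/(-1) = 5*(-1) = -5)
V(a, P) = -5
(0 - 3977)*(V(-61, -6) + (-2250 - 1*51)) = (0 - 3977)*(-5 + (-2250 - 1*51)) = -3977*(-5 + (-2250 - 51)) = -3977*(-5 - 2301) = -3977*(-2306) = 9170962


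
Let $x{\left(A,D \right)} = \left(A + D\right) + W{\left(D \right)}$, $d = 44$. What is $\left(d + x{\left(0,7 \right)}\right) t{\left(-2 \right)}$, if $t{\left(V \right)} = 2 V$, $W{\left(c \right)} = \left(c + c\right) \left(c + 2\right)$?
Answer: $-708$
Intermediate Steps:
$W{\left(c \right)} = 2 c \left(2 + c\right)$
$x{\left(A,D \right)} = A + D + 2 D \left(2 + D\right)$ ($x{\left(A,D \right)} = \left(A + D\right) + 2 D \left(2 + D\right) = A + D + 2 D \left(2 + D\right)$)
$\left(d + x{\left(0,7 \right)}\right) t{\left(-2 \right)} = \left(44 + \left(0 + 7 + 2 \cdot 7 \left(2 + 7\right)\right)\right) 2 \left(-2\right) = \left(44 + \left(0 + 7 + 2 \cdot 7 \cdot 9\right)\right) \left(-4\right) = \left(44 + \left(0 + 7 + 126\right)\right) \left(-4\right) = \left(44 + 133\right) \left(-4\right) = 177 \left(-4\right) = -708$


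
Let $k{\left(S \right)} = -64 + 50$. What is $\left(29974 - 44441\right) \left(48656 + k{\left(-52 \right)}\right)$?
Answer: $-703703814$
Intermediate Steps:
$k{\left(S \right)} = -14$
$\left(29974 - 44441\right) \left(48656 + k{\left(-52 \right)}\right) = \left(29974 - 44441\right) \left(48656 - 14\right) = \left(-14467\right) 48642 = -703703814$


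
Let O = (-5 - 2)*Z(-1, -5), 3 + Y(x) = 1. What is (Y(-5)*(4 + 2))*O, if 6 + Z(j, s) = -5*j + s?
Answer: -504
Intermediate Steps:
Y(x) = -2 (Y(x) = -3 + 1 = -2)
Z(j, s) = -6 + s - 5*j (Z(j, s) = -6 + (-5*j + s) = -6 + (s - 5*j) = -6 + s - 5*j)
O = 42 (O = (-5 - 2)*(-6 - 5 - 5*(-1)) = -7*(-6 - 5 + 5) = -7*(-6) = 42)
(Y(-5)*(4 + 2))*O = -2*(4 + 2)*42 = -2*6*42 = -12*42 = -504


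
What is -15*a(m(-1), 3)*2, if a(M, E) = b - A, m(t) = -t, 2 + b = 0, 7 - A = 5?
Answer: 120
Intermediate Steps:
A = 2 (A = 7 - 1*5 = 7 - 5 = 2)
b = -2 (b = -2 + 0 = -2)
a(M, E) = -4 (a(M, E) = -2 - 1*2 = -2 - 2 = -4)
-15*a(m(-1), 3)*2 = -15*(-4)*2 = 60*2 = 120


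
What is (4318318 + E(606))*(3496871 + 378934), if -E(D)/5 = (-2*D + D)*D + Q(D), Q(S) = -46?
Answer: 23854525556040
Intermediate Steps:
E(D) = 230 + 5*D**2 (E(D) = -5*((-2*D + D)*D - 46) = -5*((-D)*D - 46) = -5*(-D**2 - 46) = -5*(-46 - D**2) = 230 + 5*D**2)
(4318318 + E(606))*(3496871 + 378934) = (4318318 + (230 + 5*606**2))*(3496871 + 378934) = (4318318 + (230 + 5*367236))*3875805 = (4318318 + (230 + 1836180))*3875805 = (4318318 + 1836410)*3875805 = 6154728*3875805 = 23854525556040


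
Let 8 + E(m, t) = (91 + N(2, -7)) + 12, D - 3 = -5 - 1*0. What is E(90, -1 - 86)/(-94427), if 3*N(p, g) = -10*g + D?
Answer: -353/283281 ≈ -0.0012461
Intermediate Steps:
D = -2 (D = 3 + (-5 - 1*0) = 3 + (-5 + 0) = 3 - 5 = -2)
N(p, g) = -2/3 - 10*g/3 (N(p, g) = (-10*g - 2)/3 = (-2 - 10*g)/3 = -2/3 - 10*g/3)
E(m, t) = 353/3 (E(m, t) = -8 + ((91 + (-2/3 - 10/3*(-7))) + 12) = -8 + ((91 + (-2/3 + 70/3)) + 12) = -8 + ((91 + 68/3) + 12) = -8 + (341/3 + 12) = -8 + 377/3 = 353/3)
E(90, -1 - 86)/(-94427) = (353/3)/(-94427) = (353/3)*(-1/94427) = -353/283281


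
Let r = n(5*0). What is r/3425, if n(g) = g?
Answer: 0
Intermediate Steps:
r = 0 (r = 5*0 = 0)
r/3425 = 0/3425 = 0*(1/3425) = 0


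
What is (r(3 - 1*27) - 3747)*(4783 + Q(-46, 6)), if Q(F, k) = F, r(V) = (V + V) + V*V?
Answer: -15248403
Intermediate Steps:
r(V) = V**2 + 2*V (r(V) = 2*V + V**2 = V**2 + 2*V)
(r(3 - 1*27) - 3747)*(4783 + Q(-46, 6)) = ((3 - 1*27)*(2 + (3 - 1*27)) - 3747)*(4783 - 46) = ((3 - 27)*(2 + (3 - 27)) - 3747)*4737 = (-24*(2 - 24) - 3747)*4737 = (-24*(-22) - 3747)*4737 = (528 - 3747)*4737 = -3219*4737 = -15248403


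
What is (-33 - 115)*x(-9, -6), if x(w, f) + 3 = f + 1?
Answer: 1184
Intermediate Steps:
x(w, f) = -2 + f (x(w, f) = -3 + (f + 1) = -3 + (1 + f) = -2 + f)
(-33 - 115)*x(-9, -6) = (-33 - 115)*(-2 - 6) = -148*(-8) = 1184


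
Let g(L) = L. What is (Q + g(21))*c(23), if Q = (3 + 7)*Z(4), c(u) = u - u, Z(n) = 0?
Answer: 0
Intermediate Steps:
c(u) = 0
Q = 0 (Q = (3 + 7)*0 = 10*0 = 0)
(Q + g(21))*c(23) = (0 + 21)*0 = 21*0 = 0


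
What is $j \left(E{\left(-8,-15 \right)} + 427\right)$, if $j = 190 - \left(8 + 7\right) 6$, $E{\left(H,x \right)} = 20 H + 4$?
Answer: $27100$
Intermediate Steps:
$E{\left(H,x \right)} = 4 + 20 H$
$j = 100$ ($j = 190 - 15 \cdot 6 = 190 - 90 = 100$)
$j \left(E{\left(-8,-15 \right)} + 427\right) = 100 \left(\left(4 + 20 \left(-8\right)\right) + 427\right) = 100 \left(\left(4 - 160\right) + 427\right) = 100 \left(-156 + 427\right) = 100 \cdot 271 = 27100$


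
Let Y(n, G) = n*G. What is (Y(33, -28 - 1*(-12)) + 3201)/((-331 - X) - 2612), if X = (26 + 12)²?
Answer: -2673/4387 ≈ -0.60930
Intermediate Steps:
Y(n, G) = G*n
X = 1444 (X = 38² = 1444)
(Y(33, -28 - 1*(-12)) + 3201)/((-331 - X) - 2612) = ((-28 - 1*(-12))*33 + 3201)/((-331 - 1*1444) - 2612) = ((-28 + 12)*33 + 3201)/((-331 - 1444) - 2612) = (-16*33 + 3201)/(-1775 - 2612) = (-528 + 3201)/(-4387) = 2673*(-1/4387) = -2673/4387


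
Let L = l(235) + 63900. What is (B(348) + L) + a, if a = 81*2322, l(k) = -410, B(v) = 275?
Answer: 251847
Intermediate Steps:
a = 188082
L = 63490 (L = -410 + 63900 = 63490)
(B(348) + L) + a = (275 + 63490) + 188082 = 63765 + 188082 = 251847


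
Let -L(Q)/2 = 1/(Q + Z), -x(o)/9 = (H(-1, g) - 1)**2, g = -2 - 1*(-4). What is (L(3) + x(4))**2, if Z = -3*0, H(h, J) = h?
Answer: 12100/9 ≈ 1344.4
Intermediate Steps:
g = 2 (g = -2 + 4 = 2)
x(o) = -36 (x(o) = -9*(-1 - 1)**2 = -9*(-2)**2 = -9*4 = -36)
Z = 0
L(Q) = -2/Q (L(Q) = -2/(Q + 0) = -2/Q)
(L(3) + x(4))**2 = (-2/3 - 36)**2 = (-110/3)**2 = 12100/9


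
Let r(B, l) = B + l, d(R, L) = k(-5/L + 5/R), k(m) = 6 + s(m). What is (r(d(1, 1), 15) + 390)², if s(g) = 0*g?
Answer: 168921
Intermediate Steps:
s(g) = 0
k(m) = 6 (k(m) = 6 + 0 = 6)
d(R, L) = 6
(r(d(1, 1), 15) + 390)² = ((6 + 15) + 390)² = (21 + 390)² = 411² = 168921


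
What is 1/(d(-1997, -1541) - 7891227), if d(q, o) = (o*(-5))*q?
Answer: -1/23278112 ≈ -4.2959e-8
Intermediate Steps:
d(q, o) = -5*o*q (d(q, o) = (-5*o)*q = -5*o*q)
1/(d(-1997, -1541) - 7891227) = 1/(-5*(-1541)*(-1997) - 7891227) = 1/(-15386885 - 7891227) = 1/(-23278112) = -1/23278112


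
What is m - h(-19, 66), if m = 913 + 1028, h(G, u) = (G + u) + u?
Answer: 1828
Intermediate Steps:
h(G, u) = G + 2*u
m = 1941
m - h(-19, 66) = 1941 - (-19 + 2*66) = 1941 - (-19 + 132) = 1941 - 1*113 = 1941 - 113 = 1828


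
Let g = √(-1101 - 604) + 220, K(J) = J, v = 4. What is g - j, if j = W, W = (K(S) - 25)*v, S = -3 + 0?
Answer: 332 + I*√1705 ≈ 332.0 + 41.292*I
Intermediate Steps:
S = -3
g = 220 + I*√1705 (g = √(-1705) + 220 = I*√1705 + 220 = 220 + I*√1705 ≈ 220.0 + 41.292*I)
W = -112 (W = (-3 - 25)*4 = -28*4 = -112)
j = -112
g - j = (220 + I*√1705) - 1*(-112) = (220 + I*√1705) + 112 = 332 + I*√1705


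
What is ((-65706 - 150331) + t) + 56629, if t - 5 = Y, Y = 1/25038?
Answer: -3991132313/25038 ≈ -1.5940e+5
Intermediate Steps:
Y = 1/25038 ≈ 3.9939e-5
t = 125191/25038 (t = 5 + 1/25038 = 125191/25038 ≈ 5.0000)
((-65706 - 150331) + t) + 56629 = ((-65706 - 150331) + 125191/25038) + 56629 = (-216037 + 125191/25038) + 56629 = -5409009215/25038 + 56629 = -3991132313/25038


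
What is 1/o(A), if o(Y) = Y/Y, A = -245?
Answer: 1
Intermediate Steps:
o(Y) = 1
1/o(A) = 1/1 = 1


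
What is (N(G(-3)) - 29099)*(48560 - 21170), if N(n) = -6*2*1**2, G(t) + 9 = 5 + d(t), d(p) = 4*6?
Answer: -797350290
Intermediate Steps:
d(p) = 24
G(t) = 20 (G(t) = -9 + (5 + 24) = -9 + 29 = 20)
N(n) = -12 (N(n) = -12*1 = -12)
(N(G(-3)) - 29099)*(48560 - 21170) = (-12 - 29099)*(48560 - 21170) = -29111*27390 = -797350290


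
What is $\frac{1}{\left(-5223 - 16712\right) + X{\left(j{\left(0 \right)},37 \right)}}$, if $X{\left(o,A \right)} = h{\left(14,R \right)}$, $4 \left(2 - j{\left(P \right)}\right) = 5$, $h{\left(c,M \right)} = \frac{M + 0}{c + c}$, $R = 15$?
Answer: $- \frac{28}{614165} \approx -4.559 \cdot 10^{-5}$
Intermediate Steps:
$h{\left(c,M \right)} = \frac{M}{2 c}$
$j{\left(P \right)} = \frac{3}{4}$ ($j{\left(P \right)} = 2 - \frac{5}{4} = \frac{3}{4}$)
$X{\left(o,A \right)} = \frac{15}{28}$ ($X{\left(o,A \right)} = \frac{1}{2} \cdot 15 \cdot \frac{1}{14} = \frac{15}{28}$)
$\frac{1}{\left(-5223 - 16712\right) + X{\left(j{\left(0 \right)},37 \right)}} = \frac{1}{\left(-5223 - 16712\right) + \frac{15}{28}} = \frac{1}{-21935 + \frac{15}{28}} = \frac{1}{- \frac{614165}{28}} = - \frac{28}{614165}$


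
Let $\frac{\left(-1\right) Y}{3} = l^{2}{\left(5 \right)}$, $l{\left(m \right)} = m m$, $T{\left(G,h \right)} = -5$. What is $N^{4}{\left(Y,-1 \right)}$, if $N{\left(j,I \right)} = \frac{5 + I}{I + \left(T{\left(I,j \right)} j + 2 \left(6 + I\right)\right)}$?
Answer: $\frac{1}{30290889808656} \approx 3.3013 \cdot 10^{-14}$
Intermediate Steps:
$l{\left(m \right)} = m^{2}$
$Y = -1875$ ($Y = - 3 \left(5^{2}\right)^{2} = - 3 \cdot 25^{2} = \left(-3\right) 625 = -1875$)
$N{\left(j,I \right)} = \frac{5 + I}{12 - 5 j + 3 I}$ ($N{\left(j,I \right)} = \frac{5 + I}{I - \left(- 2 \left(6 + I\right) + 5 j\right)} = \frac{5 + I}{I - \left(-12 - 2 I + 5 j\right)} = \frac{5 + I}{I + \left(12 - 5 j + 2 I\right)} = \frac{5 + I}{12 - 5 j + 3 I}$)
$N^{4}{\left(Y,-1 \right)} = \left(\frac{5 - 1}{12 - -9375 + 3 \left(-1\right)}\right)^{4} = \left(\frac{1}{12 + 9375 - 3} \cdot 4\right)^{4} = \left(\frac{1}{9384} \cdot 4\right)^{4} = \left(\frac{1}{2346}\right)^{4} = \frac{1}{30290889808656}$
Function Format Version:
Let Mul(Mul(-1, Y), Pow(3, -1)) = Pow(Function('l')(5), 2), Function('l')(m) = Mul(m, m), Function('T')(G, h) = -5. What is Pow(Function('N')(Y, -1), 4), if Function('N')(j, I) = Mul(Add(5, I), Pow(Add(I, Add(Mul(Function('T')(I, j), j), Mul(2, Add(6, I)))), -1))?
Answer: Rational(1, 30290889808656) ≈ 3.3013e-14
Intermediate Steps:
Function('l')(m) = Pow(m, 2)
Y = -1875 (Y = Mul(-3, Pow(Pow(5, 2), 2)) = Mul(-3, Pow(25, 2)) = Mul(-3, 625) = -1875)
Function('N')(j, I) = Mul(Pow(Add(12, Mul(-5, j), Mul(3, I)), -1), Add(5, I)) (Function('N')(j, I) = Mul(Add(5, I), Pow(Add(I, Add(Mul(-5, j), Mul(2, Add(6, I)))), -1)) = Mul(Add(5, I), Pow(Add(I, Add(Mul(-5, j), Add(12, Mul(2, I)))), -1)) = Mul(Add(5, I), Pow(Add(I, Add(12, Mul(-5, j), Mul(2, I))), -1)) = Mul(Add(5, I), Pow(Add(12, Mul(-5, j), Mul(3, I)), -1)) = Mul(Pow(Add(12, Mul(-5, j), Mul(3, I)), -1), Add(5, I)))
Pow(Function('N')(Y, -1), 4) = Pow(Mul(Pow(Add(12, Mul(-5, -1875), Mul(3, -1)), -1), Add(5, -1)), 4) = Pow(Mul(Pow(Add(12, 9375, -3), -1), 4), 4) = Pow(Mul(Pow(9384, -1), 4), 4) = Pow(Mul(Rational(1, 9384), 4), 4) = Pow(Rational(1, 2346), 4) = Rational(1, 30290889808656)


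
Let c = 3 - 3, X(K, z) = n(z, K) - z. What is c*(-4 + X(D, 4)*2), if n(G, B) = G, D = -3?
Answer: 0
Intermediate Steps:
X(K, z) = 0 (X(K, z) = z - z = 0)
c = 0
c*(-4 + X(D, 4)*2) = 0*(-4 + 0*2) = 0*(-4 + 0) = 0*(-4) = 0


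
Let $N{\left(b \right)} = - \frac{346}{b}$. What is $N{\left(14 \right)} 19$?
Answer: $- \frac{3287}{7} \approx -469.57$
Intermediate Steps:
$N{\left(14 \right)} 19 = - \frac{346}{14} \cdot 19 = \left(-346\right) \frac{1}{14} \cdot 19 = \left(- \frac{173}{7}\right) 19 = - \frac{3287}{7}$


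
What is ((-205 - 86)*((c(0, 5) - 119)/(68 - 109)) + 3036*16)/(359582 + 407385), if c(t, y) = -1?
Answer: 1956696/31445647 ≈ 0.062225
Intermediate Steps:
((-205 - 86)*((c(0, 5) - 119)/(68 - 109)) + 3036*16)/(359582 + 407385) = ((-205 - 86)*((-1 - 119)/(68 - 109)) + 3036*16)/(359582 + 407385) = (-(-34920)/(-41) + 48576)/766967 = (-(-34920)*(-1)/41 + 48576)*(1/766967) = (-291*120/41 + 48576)*(1/766967) = (-34920/41 + 48576)*(1/766967) = (1956696/41)*(1/766967) = 1956696/31445647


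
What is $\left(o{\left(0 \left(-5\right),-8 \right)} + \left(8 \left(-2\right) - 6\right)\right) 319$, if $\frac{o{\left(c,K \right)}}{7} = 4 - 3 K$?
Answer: $55506$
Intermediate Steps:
$o{\left(c,K \right)} = 28 - 21 K$ ($o{\left(c,K \right)} = 7 \left(4 - 3 K\right) = 28 - 21 K$)
$\left(o{\left(0 \left(-5\right),-8 \right)} + \left(8 \left(-2\right) - 6\right)\right) 319 = \left(\left(28 - -168\right) + \left(8 \left(-2\right) - 6\right)\right) 319 = \left(\left(28 + 168\right) - 22\right) 319 = \left(196 - 22\right) 319 = 174 \cdot 319 = 55506$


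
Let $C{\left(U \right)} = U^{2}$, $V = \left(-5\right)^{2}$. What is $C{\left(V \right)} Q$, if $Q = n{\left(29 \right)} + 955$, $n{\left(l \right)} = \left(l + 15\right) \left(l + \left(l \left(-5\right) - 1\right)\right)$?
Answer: $-2620625$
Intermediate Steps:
$V = 25$
$n{\left(l \right)} = \left(-1 - 4 l\right) \left(15 + l\right)$ ($n{\left(l \right)} = \left(15 + l\right) \left(l - \left(1 + 5 l\right)\right) = \left(15 + l\right) \left(-1 - 4 l\right) = \left(-1 - 4 l\right) \left(15 + l\right)$)
$Q = -4193$ ($Q = \left(-15 - 1769 - 4 \cdot 29^{2}\right) + 955 = \left(-15 - 1769 - 3364\right) + 955 = -5148 + 955 = -4193$)
$C{\left(V \right)} Q = 25^{2} \left(-4193\right) = 625 \left(-4193\right) = -2620625$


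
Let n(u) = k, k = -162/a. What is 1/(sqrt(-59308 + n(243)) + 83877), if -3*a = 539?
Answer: 45209703/3792086225057 - 7*I*sqrt(351631786)/3792086225057 ≈ 1.1922e-5 - 3.4615e-8*I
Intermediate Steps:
a = -539/3 (a = -1/3*539 = -539/3 ≈ -179.67)
k = 486/539 (k = -162/(-539/3) = -162*(-3/539) = 486/539 ≈ 0.90167)
n(u) = 486/539
1/(sqrt(-59308 + n(243)) + 83877) = 1/(sqrt(-59308 + 486/539) + 83877) = 1/(sqrt(-31966526/539) + 83877) = 1/(I*sqrt(351631786)/77 + 83877) = 1/(83877 + I*sqrt(351631786)/77)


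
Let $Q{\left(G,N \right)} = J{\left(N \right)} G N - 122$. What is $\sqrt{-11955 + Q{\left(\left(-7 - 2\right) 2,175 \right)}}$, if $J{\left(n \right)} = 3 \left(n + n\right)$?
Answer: $i \sqrt{3319577} \approx 1822.0 i$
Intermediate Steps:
$J{\left(n \right)} = 6 n$ ($J{\left(n \right)} = 3 \cdot 2 n = 6 n$)
$Q{\left(G,N \right)} = -122 + 6 G N^{2}$ ($Q{\left(G,N \right)} = 6 N G N - 122 = 6 G N N - 122 = 6 G N^{2} - 122 = -122 + 6 G N^{2}$)
$\sqrt{-11955 + Q{\left(\left(-7 - 2\right) 2,175 \right)}} = \sqrt{-11955 + \left(-122 + 6 \left(-7 - 2\right) 2 \cdot 175^{2}\right)} = \sqrt{-11955 + \left(-122 + 6 \left(\left(-9\right) 2\right) 30625\right)} = \sqrt{-11955 + \left(-122 + 6 \left(-18\right) 30625\right)} = \sqrt{-11955 - 3307622} = \sqrt{-3319577} = i \sqrt{3319577}$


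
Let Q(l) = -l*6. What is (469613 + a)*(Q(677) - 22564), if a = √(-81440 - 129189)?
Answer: -12503915738 - 26626*I*√210629 ≈ -1.2504e+10 - 1.222e+7*I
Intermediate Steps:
Q(l) = -6*l
a = I*√210629 (a = √(-210629) = I*√210629 ≈ 458.94*I)
(469613 + a)*(Q(677) - 22564) = (469613 + I*√210629)*(-6*677 - 22564) = (469613 + I*√210629)*(-4062 - 22564) = (469613 + I*√210629)*(-26626) = -12503915738 - 26626*I*√210629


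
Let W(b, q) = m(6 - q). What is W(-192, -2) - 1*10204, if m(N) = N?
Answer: -10196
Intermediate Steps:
W(b, q) = 6 - q
W(-192, -2) - 1*10204 = (6 - 1*(-2)) - 1*10204 = (6 + 2) - 10204 = 8 - 10204 = -10196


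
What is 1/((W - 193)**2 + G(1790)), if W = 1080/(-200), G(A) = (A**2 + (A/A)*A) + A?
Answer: 25/81176064 ≈ 3.0797e-7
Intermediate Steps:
G(A) = A**2 + 2*A (G(A) = (A**2 + 1*A) + A = (A**2 + A) + A = (A + A**2) + A = A**2 + 2*A)
W = -27/5 (W = 1080*(-1/200) = -27/5 ≈ -5.4000)
1/((W - 193)**2 + G(1790)) = 1/((-27/5 - 193)**2 + 1790*(2 + 1790)) = 1/((-992/5)**2 + 1790*1792) = 1/(984064/25 + 3207680) = 1/(81176064/25) = 25/81176064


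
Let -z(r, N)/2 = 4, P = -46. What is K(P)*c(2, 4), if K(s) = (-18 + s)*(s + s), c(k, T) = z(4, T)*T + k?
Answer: -176640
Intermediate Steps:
z(r, N) = -8 (z(r, N) = -2*4 = -8)
c(k, T) = k - 8*T (c(k, T) = -8*T + k = k - 8*T)
K(s) = 2*s*(-18 + s) (K(s) = (-18 + s)*(2*s) = 2*s*(-18 + s))
K(P)*c(2, 4) = (2*(-46)*(-18 - 46))*(2 - 8*4) = (2*(-46)*(-64))*(2 - 32) = 5888*(-30) = -176640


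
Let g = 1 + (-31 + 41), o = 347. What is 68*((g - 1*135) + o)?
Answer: 15164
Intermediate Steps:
g = 11 (g = 1 + 10 = 11)
68*((g - 1*135) + o) = 68*((11 - 1*135) + 347) = 68*((11 - 135) + 347) = 68*(-124 + 347) = 68*223 = 15164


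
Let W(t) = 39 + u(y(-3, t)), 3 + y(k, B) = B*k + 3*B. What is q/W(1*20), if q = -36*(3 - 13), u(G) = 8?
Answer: 360/47 ≈ 7.6596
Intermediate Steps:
y(k, B) = -3 + 3*B + B*k (y(k, B) = -3 + (B*k + 3*B) = -3 + (3*B + B*k) = -3 + 3*B + B*k)
W(t) = 47 (W(t) = 39 + 8 = 47)
q = 360 (q = -36*(-10) = 360)
q/W(1*20) = 360/47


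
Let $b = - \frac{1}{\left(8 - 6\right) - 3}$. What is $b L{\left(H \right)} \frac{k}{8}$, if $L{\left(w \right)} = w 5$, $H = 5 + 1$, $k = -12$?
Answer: $-45$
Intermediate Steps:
$H = 6$
$L{\left(w \right)} = 5 w$
$b = 1$ ($b = - \frac{1}{2 - 3} = - \frac{1}{-1} = \left(-1\right) \left(-1\right) = 1$)
$b L{\left(H \right)} \frac{k}{8} = 1 \cdot 5 \cdot 6 \left(- \frac{12}{8}\right) = 1 \cdot 30 \left(\left(-12\right) \frac{1}{8}\right) = 30 \left(- \frac{3}{2}\right) = -45$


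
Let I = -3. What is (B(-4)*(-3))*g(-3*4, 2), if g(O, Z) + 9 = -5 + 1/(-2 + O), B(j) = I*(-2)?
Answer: 1773/7 ≈ 253.29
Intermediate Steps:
B(j) = 6 (B(j) = -3*(-2) = 6)
g(O, Z) = -14 + 1/(-2 + O) (g(O, Z) = -9 + (-5 + 1/(-2 + O)) = -14 + 1/(-2 + O))
(B(-4)*(-3))*g(-3*4, 2) = (6*(-3))*((29 - (-42)*4)/(-2 - 3*4)) = -18*(29 - 14*(-12))/(-2 - 12) = -18*(29 + 168)/(-14) = -(-9)*197/7 = -18*(-197/14) = 1773/7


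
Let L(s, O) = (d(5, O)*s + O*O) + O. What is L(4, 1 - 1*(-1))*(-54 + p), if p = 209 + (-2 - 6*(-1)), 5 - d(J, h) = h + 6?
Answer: -954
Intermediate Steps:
d(J, h) = -1 - h (d(J, h) = 5 - (h + 6) = 5 - (6 + h) = 5 + (-6 - h) = -1 - h)
L(s, O) = O + O**2 + s*(-1 - O) (L(s, O) = ((-1 - O)*s + O*O) + O = (s*(-1 - O) + O**2) + O = (O**2 + s*(-1 - O)) + O = O + O**2 + s*(-1 - O))
p = 213 (p = 209 + (-2 + 6) = 209 + 4 = 213)
L(4, 1 - 1*(-1))*(-54 + p) = ((1 - 1*(-1)) + (1 - 1*(-1))**2 - 1*4*(1 + (1 - 1*(-1))))*(-54 + 213) = ((1 + 1) + (1 + 1)**2 - 1*4*(1 + (1 + 1)))*159 = (2 + 2**2 - 1*4*(1 + 2))*159 = (2 + 4 - 1*4*3)*159 = (2 + 4 - 12)*159 = -6*159 = -954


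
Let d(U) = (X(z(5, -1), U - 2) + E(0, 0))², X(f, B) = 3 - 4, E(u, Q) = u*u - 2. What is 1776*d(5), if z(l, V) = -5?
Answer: 15984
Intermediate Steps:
E(u, Q) = -2 + u² (E(u, Q) = u² - 2 = -2 + u²)
X(f, B) = -1
d(U) = 9 (d(U) = (-1 + (-2 + 0²))² = (-1 + (-2 + 0))² = (-1 - 2)² = (-3)² = 9)
1776*d(5) = 1776*9 = 15984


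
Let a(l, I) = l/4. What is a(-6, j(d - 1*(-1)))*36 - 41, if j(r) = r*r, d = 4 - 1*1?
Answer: -95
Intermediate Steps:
d = 3 (d = 4 - 1 = 3)
j(r) = r**2
a(l, I) = l/4 (a(l, I) = l*(1/4) = l/4)
a(-6, j(d - 1*(-1)))*36 - 41 = ((1/4)*(-6))*36 - 41 = -3/2*36 - 41 = -54 - 41 = -95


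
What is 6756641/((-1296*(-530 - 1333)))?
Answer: 293767/104976 ≈ 2.7984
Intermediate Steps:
6756641/((-1296*(-530 - 1333))) = 6756641/((-1296*(-1863))) = 6756641/2414448 = 6756641*(1/2414448) = 293767/104976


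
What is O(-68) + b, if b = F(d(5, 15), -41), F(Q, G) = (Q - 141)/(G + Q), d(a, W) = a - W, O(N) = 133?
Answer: 6934/51 ≈ 135.96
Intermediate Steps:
F(Q, G) = (-141 + Q)/(G + Q)
b = 151/51 (b = (-141 + (5 - 1*15))/(-41 + (5 - 1*15)) = (-141 + (5 - 15))/(-41 + (5 - 15)) = (-141 - 10)/(-41 - 10) = -151/(-51) = -1/51*(-151) = 151/51 ≈ 2.9608)
O(-68) + b = 133 + 151/51 = 6934/51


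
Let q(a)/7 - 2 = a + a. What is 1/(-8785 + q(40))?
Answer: -1/8211 ≈ -0.00012179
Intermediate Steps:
q(a) = 14 + 14*a (q(a) = 14 + 7*(a + a) = 14 + 7*(2*a) = 14 + 14*a)
1/(-8785 + q(40)) = 1/(-8785 + (14 + 14*40)) = 1/(-8785 + (14 + 560)) = 1/(-8785 + 574) = 1/(-8211) = -1/8211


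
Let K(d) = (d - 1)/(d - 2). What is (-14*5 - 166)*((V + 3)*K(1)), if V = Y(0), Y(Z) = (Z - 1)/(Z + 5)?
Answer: 0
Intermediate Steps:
Y(Z) = (-1 + Z)/(5 + Z)
K(d) = (-1 + d)/(-2 + d)
V = -⅕ (V = (-1 + 0)/(5 + 0) = -1/5 = (⅕)*(-1) = -⅕ ≈ -0.20000)
(-14*5 - 166)*((V + 3)*K(1)) = (-14*5 - 166)*((-⅕ + 3)*((-1 + 1)/(-2 + 1))) = (-70 - 166)*(14*(0/(-1))/5) = -3304*(-1*0)/5 = -3304*0/5 = -236*0 = 0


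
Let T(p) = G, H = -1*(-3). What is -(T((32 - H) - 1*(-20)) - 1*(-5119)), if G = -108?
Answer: -5011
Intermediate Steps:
H = 3
T(p) = -108
-(T((32 - H) - 1*(-20)) - 1*(-5119)) = -(-108 - 1*(-5119)) = -(-108 + 5119) = -1*5011 = -5011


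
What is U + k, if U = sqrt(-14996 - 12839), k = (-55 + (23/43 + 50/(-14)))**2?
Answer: 305165961/90601 + I*sqrt(27835) ≈ 3368.2 + 166.84*I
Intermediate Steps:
k = 305165961/90601 (k = (-55 + (23*(1/43) + 50*(-1/14)))**2 = (-55 + (23/43 - 25/7))**2 = (-55 - 914/301)**2 = (-17469/301)**2 = 305165961/90601 ≈ 3368.2)
U = I*sqrt(27835) (U = sqrt(-27835) = I*sqrt(27835) ≈ 166.84*I)
U + k = I*sqrt(27835) + 305165961/90601 = 305165961/90601 + I*sqrt(27835)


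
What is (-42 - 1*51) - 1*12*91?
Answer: -1185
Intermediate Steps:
(-42 - 1*51) - 1*12*91 = (-42 - 51) - 12*91 = -93 - 1092 = -1185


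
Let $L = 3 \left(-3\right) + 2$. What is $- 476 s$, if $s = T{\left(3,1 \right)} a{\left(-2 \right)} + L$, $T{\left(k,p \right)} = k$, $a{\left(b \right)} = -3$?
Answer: $7616$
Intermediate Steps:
$L = -7$ ($L = -9 + 2 = -7$)
$s = -16$ ($s = 3 \left(-3\right) - 7 = -9 - 7 = -16$)
$- 476 s = \left(-476\right) \left(-16\right) = 7616$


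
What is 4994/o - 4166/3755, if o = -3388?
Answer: -1493949/578270 ≈ -2.5835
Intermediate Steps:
4994/o - 4166/3755 = 4994/(-3388) - 4166/3755 = 4994*(-1/3388) - 4166*1/3755 = -227/154 - 4166/3755 = -1493949/578270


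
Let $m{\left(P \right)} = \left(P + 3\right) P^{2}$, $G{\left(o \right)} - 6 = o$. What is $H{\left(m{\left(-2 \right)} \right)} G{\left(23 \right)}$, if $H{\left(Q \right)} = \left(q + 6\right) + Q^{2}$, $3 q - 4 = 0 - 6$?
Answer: $\frac{1856}{3} \approx 618.67$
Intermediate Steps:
$q = - \frac{2}{3}$ ($q = \frac{4}{3} + \frac{0 - 6}{3} = \frac{4}{3} + \frac{1}{3} \left(-6\right) = \frac{4}{3} - 2 = - \frac{2}{3} \approx -0.66667$)
$G{\left(o \right)} = 6 + o$
$m{\left(P \right)} = P^{2} \left(3 + P\right)$ ($m{\left(P \right)} = \left(3 + P\right) P^{2} = P^{2} \left(3 + P\right)$)
$H{\left(Q \right)} = \frac{16}{3} + Q^{2}$ ($H{\left(Q \right)} = \left(- \frac{2}{3} + 6\right) + Q^{2} = \frac{16}{3} + Q^{2}$)
$H{\left(m{\left(-2 \right)} \right)} G{\left(23 \right)} = \left(\frac{16}{3} + \left(\left(-2\right)^{2} \left(3 - 2\right)\right)^{2}\right) \left(6 + 23\right) = \left(\frac{16}{3} + \left(4 \cdot 1\right)^{2}\right) 29 = \left(\frac{16}{3} + 4^{2}\right) 29 = \left(\frac{16}{3} + 16\right) 29 = \frac{64}{3} \cdot 29 = \frac{1856}{3}$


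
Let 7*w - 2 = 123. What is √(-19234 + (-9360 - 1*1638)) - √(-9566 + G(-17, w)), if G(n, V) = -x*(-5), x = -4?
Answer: I*(-√9586 + 2*√7558) ≈ 75.965*I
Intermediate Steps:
w = 125/7 (w = 2/7 + (⅐)*123 = 2/7 + 123/7 = 125/7 ≈ 17.857)
G(n, V) = -20 (G(n, V) = -1*(-4)*(-5) = 4*(-5) = -20)
√(-19234 + (-9360 - 1*1638)) - √(-9566 + G(-17, w)) = √(-19234 + (-9360 - 1*1638)) - √(-9566 - 20) = √(-19234 + (-9360 - 1638)) - √(-9586) = √(-19234 - 10998) - I*√9586 = √(-30232) - I*√9586 = 2*I*√7558 - I*√9586 = -I*√9586 + 2*I*√7558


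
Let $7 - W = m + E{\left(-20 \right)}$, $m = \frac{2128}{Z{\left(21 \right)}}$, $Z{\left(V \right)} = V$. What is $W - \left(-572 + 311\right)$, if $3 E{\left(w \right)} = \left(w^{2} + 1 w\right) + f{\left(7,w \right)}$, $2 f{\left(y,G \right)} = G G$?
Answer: $- \frac{80}{3} \approx -26.667$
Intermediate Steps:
$f{\left(y,G \right)} = \frac{G^{2}}{2}$ ($f{\left(y,G \right)} = \frac{G G}{2} = \frac{G^{2}}{2}$)
$E{\left(w \right)} = \frac{w^{2}}{2} + \frac{w}{3}$ ($E{\left(w \right)} = \frac{\left(w^{2} + 1 w\right) + \frac{w^{2}}{2}}{3} = \frac{\left(w^{2} + w\right) + \frac{w^{2}}{2}}{3} = \frac{\left(w + w^{2}\right) + \frac{w^{2}}{2}}{3} = \frac{w + \frac{3 w^{2}}{2}}{3} = \frac{w^{2}}{2} + \frac{w}{3}$)
$m = \frac{304}{3}$ ($m = \frac{2128}{21} = 2128 \cdot \frac{1}{21} = \frac{304}{3} \approx 101.33$)
$W = - \frac{863}{3}$ ($W = 7 - \left(\frac{304}{3} + \frac{1}{6} \left(-20\right) \left(2 + 3 \left(-20\right)\right)\right) = 7 - \left(\frac{304}{3} + \frac{1}{6} \left(-20\right) \left(2 - 60\right)\right) = 7 - \left(\frac{304}{3} + \frac{1}{6} \left(-20\right) \left(-58\right)\right) = 7 - \left(\frac{304}{3} + \frac{580}{3}\right) = 7 - \frac{884}{3} = - \frac{863}{3} \approx -287.67$)
$W - \left(-572 + 311\right) = - \frac{863}{3} - \left(-572 + 311\right) = - \frac{863}{3} - -261 = - \frac{863}{3} + 261 = - \frac{80}{3}$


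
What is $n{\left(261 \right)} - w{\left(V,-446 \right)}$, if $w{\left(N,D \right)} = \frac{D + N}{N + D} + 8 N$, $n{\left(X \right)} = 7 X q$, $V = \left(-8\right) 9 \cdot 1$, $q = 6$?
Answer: $11537$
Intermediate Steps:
$V = -72$ ($V = \left(-72\right) 1 = -72$)
$n{\left(X \right)} = 42 X$ ($n{\left(X \right)} = 7 X 6 = 42 X$)
$w{\left(N,D \right)} = 1 + 8 N$ ($w{\left(N,D \right)} = \frac{D + N}{D + N} + 8 N = 1 + 8 N$)
$n{\left(261 \right)} - w{\left(V,-446 \right)} = 42 \cdot 261 - \left(1 + 8 \left(-72\right)\right) = 10962 - \left(1 - 576\right) = 10962 - -575 = 10962 + 575 = 11537$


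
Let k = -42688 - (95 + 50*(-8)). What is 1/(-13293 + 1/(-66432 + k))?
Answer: -108815/1446477796 ≈ -7.5228e-5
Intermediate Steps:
k = -42383 (k = -42688 - (95 - 400) = -42688 - 1*(-305) = -42688 + 305 = -42383)
1/(-13293 + 1/(-66432 + k)) = 1/(-13293 + 1/(-66432 - 42383)) = 1/(-13293 + 1/(-108815)) = 1/(-13293 - 1/108815) = 1/(-1446477796/108815) = -108815/1446477796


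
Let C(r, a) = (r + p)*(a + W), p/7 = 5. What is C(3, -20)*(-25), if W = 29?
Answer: -8550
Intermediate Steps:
p = 35 (p = 7*5 = 35)
C(r, a) = (29 + a)*(35 + r) (C(r, a) = (r + 35)*(a + 29) = (35 + r)*(29 + a) = (29 + a)*(35 + r))
C(3, -20)*(-25) = (1015 + 29*3 + 35*(-20) - 20*3)*(-25) = (1015 + 87 - 700 - 60)*(-25) = 342*(-25) = -8550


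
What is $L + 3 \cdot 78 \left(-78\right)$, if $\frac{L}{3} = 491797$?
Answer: $1457139$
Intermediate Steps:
$L = 1475391$ ($L = 3 \cdot 491797 = 1475391$)
$L + 3 \cdot 78 \left(-78\right) = 1475391 + 3 \cdot 78 \left(-78\right) = 1475391 + 234 \left(-78\right) = 1475391 - 18252 = 1457139$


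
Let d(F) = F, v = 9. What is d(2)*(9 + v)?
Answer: 36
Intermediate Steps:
d(2)*(9 + v) = 2*(9 + 9) = 2*18 = 36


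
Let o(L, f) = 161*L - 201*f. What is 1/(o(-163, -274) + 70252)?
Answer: 1/99083 ≈ 1.0093e-5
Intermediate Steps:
o(L, f) = -201*f + 161*L
1/(o(-163, -274) + 70252) = 1/((-201*(-274) + 161*(-163)) + 70252) = 1/((55074 - 26243) + 70252) = 1/(28831 + 70252) = 1/99083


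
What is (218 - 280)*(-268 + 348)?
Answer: -4960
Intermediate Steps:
(218 - 280)*(-268 + 348) = -62*80 = -4960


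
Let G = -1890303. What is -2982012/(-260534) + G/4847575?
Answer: 6981519309549/631479052525 ≈ 11.056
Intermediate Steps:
-2982012/(-260534) + G/4847575 = -2982012/(-260534) - 1890303/4847575 = -2982012*(-1/260534) - 1890303*1/4847575 = 1491006/130267 - 1890303/4847575 = 6981519309549/631479052525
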